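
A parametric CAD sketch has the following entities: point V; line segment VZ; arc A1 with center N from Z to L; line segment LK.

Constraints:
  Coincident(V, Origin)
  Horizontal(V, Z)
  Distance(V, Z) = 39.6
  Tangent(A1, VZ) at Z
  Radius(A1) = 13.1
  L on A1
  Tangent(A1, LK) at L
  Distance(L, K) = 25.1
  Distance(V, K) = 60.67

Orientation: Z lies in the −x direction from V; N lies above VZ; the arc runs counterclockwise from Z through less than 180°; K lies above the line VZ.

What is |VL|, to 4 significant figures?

36.15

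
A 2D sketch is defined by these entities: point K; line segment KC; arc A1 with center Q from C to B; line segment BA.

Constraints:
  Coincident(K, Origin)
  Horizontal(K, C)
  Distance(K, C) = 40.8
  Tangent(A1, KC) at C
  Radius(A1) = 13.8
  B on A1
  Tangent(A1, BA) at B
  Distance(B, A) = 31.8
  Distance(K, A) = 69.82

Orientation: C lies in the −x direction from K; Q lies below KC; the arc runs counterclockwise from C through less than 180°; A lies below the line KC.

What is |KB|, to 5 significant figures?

56.557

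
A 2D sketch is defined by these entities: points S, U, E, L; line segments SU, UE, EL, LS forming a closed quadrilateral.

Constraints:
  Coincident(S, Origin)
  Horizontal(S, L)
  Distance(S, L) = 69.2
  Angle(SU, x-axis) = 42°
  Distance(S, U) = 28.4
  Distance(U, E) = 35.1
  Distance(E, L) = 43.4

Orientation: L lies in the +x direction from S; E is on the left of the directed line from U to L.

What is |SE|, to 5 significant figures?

63.368

Checks: |UE| = 35.10 ✓; |EL| = 43.40 ✓.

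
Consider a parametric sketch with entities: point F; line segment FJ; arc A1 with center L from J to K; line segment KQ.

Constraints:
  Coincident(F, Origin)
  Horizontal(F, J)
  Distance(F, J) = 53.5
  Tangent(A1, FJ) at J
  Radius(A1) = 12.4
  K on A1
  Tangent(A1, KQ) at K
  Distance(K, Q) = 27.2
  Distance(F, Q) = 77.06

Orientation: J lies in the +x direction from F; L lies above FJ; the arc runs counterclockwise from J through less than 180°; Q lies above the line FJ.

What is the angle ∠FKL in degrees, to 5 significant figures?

11.150°

Checks: |LK| = 12.40 ✓; ∠(LK, KQ) = 90.00° ✓; |KQ| = 27.20 ✓; |FQ| = 77.06 ✓.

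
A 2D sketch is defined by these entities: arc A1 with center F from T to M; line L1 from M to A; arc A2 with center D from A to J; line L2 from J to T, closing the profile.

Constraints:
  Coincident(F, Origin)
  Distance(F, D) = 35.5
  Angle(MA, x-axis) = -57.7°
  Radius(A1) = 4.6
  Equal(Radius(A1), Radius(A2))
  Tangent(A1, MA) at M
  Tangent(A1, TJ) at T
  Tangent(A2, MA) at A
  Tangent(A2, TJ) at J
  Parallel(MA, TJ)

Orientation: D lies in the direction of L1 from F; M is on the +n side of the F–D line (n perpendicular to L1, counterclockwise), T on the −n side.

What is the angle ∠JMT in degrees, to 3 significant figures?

75.5°

Tangency of A1 to both parallel lines with radius 4.6 puts M and T at F ± 4.6·n: M = (3.89, 2.46), T = (-3.89, -2.46). Equal radii place A and J the same way about D: A = D + 4.6·n = (22.9, -27.5), J = D − 4.6·n = (15.1, -32.5). Then cos ∠JMT = MJ·MT / (|MJ||MT|), giving 75.5°.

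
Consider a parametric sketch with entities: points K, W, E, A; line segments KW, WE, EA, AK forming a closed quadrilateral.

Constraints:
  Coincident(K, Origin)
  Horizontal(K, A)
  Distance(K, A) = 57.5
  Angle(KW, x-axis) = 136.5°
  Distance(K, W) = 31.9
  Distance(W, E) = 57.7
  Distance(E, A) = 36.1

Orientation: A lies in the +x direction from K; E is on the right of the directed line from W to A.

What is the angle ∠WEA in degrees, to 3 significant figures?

124°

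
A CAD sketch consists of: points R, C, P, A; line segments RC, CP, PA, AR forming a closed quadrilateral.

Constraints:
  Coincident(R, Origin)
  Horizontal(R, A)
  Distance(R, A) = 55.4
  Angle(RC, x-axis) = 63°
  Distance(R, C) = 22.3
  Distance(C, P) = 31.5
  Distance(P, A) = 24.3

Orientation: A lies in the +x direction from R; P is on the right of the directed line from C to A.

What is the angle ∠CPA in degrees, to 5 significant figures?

124.27°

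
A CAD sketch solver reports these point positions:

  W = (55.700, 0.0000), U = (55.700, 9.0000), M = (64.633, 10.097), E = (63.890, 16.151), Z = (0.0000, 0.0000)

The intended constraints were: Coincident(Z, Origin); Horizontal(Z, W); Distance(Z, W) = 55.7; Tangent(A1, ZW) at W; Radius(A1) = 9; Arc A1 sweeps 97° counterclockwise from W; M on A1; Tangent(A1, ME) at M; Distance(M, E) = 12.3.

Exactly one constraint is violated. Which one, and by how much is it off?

Distance(M, E) = 12.3 — off by 6.20.

Z = (0.00, 0.00) ✓; Z.y = 0.00, W.y = 0.00 ✓; |ZW| = 55.70 ✓; ∠(UW, WZ) = 90.00° ✓; |UW| = 9.000 ✓; bearing(U→M) − bearing(U→W) = 97.00° ✓; |UM| = 9.000 ✓; ∠(UM, ME) = 90.00° ✓; |ME| = 6.099 ✗.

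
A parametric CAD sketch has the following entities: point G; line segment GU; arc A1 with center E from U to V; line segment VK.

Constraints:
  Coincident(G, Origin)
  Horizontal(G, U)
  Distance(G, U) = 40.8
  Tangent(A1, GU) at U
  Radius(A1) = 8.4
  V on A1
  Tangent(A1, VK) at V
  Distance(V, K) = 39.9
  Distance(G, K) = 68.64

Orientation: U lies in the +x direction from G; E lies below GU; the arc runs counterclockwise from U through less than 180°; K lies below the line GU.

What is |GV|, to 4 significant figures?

35.07

G is at the origin; GU is horizontal with |GU| = 40.8 and U on the +x side, so U = (40.80, 0.000). Tangency of A1 to GU means the radius EU is perpendicular to GU, so E = U + (0, -8.4) = (40.80, -8.400). Since EV ⟂ VK (tangency), |EK| = √(8.4² + 39.9²) = 40.77 regardless of where V sits on A1. So K lies on both circle(G, 68.64) and circle(E, 40.77); the below-GU intersection is K = (48.66, -48.41). V is the foot of the tangent from K: V = (33.07, -11.68).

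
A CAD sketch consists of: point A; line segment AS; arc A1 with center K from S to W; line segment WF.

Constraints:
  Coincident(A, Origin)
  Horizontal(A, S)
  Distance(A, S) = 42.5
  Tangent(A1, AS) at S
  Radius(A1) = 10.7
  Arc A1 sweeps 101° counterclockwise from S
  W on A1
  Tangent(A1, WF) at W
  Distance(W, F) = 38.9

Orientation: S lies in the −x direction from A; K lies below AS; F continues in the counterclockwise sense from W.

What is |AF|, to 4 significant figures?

68.35

A is at the origin; A and S share the same y with |AS| = 42.5 and S on the −x side, so S = (-42.50, 0.000). A1 meets AS tangentially, so KS is at right angles to AS, so K = S + (0, -10.7) = (-42.50, -10.70). On A1, S sits at bearing 90° from K; a 101° counterclockwise sweep puts W at bearing 191°, so W = K + 10.7·(cos 191°, sin 191°) = (-53.00, -12.74). Since A1 is tangent to WF there, KW ⟂ WF, so WF runs along (−sin 191°, cos 191°); with |WF| = 38.9, F = (-45.58, -50.93). Then |AF| = |F − A| = 68.35.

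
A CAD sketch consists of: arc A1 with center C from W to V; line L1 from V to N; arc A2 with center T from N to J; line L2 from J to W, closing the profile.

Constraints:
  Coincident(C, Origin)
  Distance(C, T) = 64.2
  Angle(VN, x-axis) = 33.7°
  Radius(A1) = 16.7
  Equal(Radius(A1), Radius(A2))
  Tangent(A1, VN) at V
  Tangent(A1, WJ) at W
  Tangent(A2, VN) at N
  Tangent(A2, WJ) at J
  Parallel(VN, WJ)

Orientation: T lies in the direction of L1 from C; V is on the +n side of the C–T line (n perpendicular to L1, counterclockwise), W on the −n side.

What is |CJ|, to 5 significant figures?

66.336

Tangency of A1 to both parallel lines with radius 16.7 puts V and W at C ± 16.7·n: V = (-9.2659, 13.894), W = (9.2659, -13.894). Equal radii place N and J the same way about T: N = T + 16.7·n = (44.146, 49.515), J = T − 16.7·n = (62.677, 21.727). Then |CJ| = |J − C| = 66.336.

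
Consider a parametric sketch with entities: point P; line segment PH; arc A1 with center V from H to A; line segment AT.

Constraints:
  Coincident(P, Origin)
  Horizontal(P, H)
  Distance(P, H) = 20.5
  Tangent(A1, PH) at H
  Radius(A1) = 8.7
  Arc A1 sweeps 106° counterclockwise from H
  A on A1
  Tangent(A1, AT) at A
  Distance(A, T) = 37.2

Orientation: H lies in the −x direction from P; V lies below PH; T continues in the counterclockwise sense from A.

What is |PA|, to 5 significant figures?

30.923

P is at the origin; P and H share the same y with |PH| = 20.5 and H on the −x side, so H = (-20.500, 0.0000). Since A1 is tangent to PH there, VH ⟂ PH, so V = H + (0, -8.7) = (-20.500, -8.7000). On A1, H sits at bearing 90° from V; a 106° counterclockwise sweep puts A at bearing 196°, so A = V + 8.7·(cos 196°, sin 196°) = (-28.863, -11.098). Then |PA| = |A − P| = 30.923.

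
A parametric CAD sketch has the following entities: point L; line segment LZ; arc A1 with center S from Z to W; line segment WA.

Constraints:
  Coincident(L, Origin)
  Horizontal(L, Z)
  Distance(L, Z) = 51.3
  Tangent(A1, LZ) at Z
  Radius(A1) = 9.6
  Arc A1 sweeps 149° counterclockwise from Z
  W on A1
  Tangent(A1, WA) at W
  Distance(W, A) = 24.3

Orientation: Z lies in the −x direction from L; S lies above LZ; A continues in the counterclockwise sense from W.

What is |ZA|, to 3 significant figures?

34.3

L is at the origin; L and Z share the same y with |LZ| = 51.3 and Z on the −x side, so Z = (-51.3, 0.00). Tangency of A1 to LZ means the radius SZ is perpendicular to LZ, so S = Z + (0, 9.6) = (-51.3, 9.60). On A1, Z sits at bearing -90° from S; a 149° counterclockwise sweep puts W at bearing 59°, so W = S + 9.6·(cos 59°, sin 59°) = (-46.4, 17.8). Since A1 is tangent to WA there, SW ⟂ WA, so WA runs along (−sin 59°, cos 59°); with |WA| = 24.3, A = (-67.2, 30.3). Then |ZA| = |A − Z| = 34.3.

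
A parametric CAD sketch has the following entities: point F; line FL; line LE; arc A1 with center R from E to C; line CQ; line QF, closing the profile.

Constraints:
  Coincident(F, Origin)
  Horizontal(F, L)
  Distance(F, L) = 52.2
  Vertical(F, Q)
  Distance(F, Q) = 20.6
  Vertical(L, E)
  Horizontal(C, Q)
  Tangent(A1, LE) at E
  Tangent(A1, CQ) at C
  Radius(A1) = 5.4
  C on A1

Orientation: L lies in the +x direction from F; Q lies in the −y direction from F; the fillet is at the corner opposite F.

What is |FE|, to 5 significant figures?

54.368

F is at the origin; F and L share the same y with |FL| = 52.2 and L on the +x side, so L = (52.200, 0.0000). FQ is vertical with |FQ| = 20.6 and Q on the −y side, so Q = (0.0000, -20.600). The virtual corner opposite F is at (52.200, -20.600). The tangent condition forces RE to be normal to LE and since A1 is tangent to CQ there, RC ⟂ CQ, with radius 5.4, so the center R sits 5.4 in from both sides at R = (46.800, -15.200). That places the tangent points at E = (52.200, -15.200) on LE and C = (46.800, -20.600) on CQ. Then |FE| = |E − F| = 54.368.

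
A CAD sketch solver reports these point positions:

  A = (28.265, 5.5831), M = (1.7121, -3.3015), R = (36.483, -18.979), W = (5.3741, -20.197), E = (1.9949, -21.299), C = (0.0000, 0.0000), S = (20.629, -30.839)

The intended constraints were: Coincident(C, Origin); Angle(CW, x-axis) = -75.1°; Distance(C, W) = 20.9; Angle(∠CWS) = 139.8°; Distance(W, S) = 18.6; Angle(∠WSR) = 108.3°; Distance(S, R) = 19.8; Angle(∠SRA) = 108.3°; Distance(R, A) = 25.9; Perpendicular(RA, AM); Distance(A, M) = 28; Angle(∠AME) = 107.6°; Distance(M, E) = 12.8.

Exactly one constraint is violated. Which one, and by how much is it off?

Distance(M, E) = 12.8 — off by 5.20.

C = (0.00, 0.00) ✓; CW at -75.10° ✓; |CW| = 20.90 ✓; ∠CWS = 139.8° ✓; |WS| = 18.60 ✓; ∠WSR = 108.3° ✓; |SR| = 19.80 ✓; ∠SRA = 108.3° ✓; |RA| = 25.90 ✓; ∠(RA, AM) = 90.00° ✓; |AM| = 28.00 ✓; ∠AME = 107.6° ✓; |ME| = 18.00 ✗.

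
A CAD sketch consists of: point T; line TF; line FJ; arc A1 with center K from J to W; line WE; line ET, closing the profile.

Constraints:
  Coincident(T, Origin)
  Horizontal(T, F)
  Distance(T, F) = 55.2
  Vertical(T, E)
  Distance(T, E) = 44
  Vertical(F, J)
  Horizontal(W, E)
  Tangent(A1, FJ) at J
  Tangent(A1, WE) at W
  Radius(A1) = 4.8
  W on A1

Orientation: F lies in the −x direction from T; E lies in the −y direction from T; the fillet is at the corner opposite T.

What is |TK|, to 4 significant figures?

63.85

T is at the origin; TF is horizontal with |TF| = 55.2 and F on the −x side, so F = (-55.20, 0.000). TE is vertical with |TE| = 44.0 and E on the −y side, so E = (0.000, -44.00). The virtual corner opposite T is at (-55.20, -44.00). Since A1 is tangent to FJ there, KJ ⟂ FJ and A1 meets WE tangentially, so KW is at right angles to WE, with radius 4.8, so the center K sits 4.8 in from both sides at K = (-50.40, -39.20). Then |TK| = |K − T| = 63.85.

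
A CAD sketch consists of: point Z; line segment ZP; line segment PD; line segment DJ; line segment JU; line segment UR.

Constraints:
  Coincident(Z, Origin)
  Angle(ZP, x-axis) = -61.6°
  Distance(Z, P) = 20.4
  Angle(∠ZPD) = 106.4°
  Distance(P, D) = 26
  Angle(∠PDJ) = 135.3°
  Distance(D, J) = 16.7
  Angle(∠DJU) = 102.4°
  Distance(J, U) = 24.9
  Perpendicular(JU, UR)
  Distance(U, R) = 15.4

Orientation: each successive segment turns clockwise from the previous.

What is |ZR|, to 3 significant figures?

18.0

∠DJU = 102.4° gives JU at 102° from the x-axis; with |JU| = 24.9, U = (-30.8, -12.0). JU ⟂ UR, so UR runs at 12.5°; with |UR| = 15.4, R = (-15.8, -8.65). Then |ZR| = |R − Z| = 18.0.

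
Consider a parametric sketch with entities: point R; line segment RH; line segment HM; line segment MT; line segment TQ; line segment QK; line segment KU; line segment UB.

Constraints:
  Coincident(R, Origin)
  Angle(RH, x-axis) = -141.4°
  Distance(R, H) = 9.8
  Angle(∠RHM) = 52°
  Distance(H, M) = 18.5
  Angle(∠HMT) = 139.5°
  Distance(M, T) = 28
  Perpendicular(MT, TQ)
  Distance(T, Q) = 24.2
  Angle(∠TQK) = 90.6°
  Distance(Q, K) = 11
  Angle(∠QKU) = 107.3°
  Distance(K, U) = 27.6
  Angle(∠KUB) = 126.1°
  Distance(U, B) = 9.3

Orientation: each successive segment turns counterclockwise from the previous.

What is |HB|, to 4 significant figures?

35.34

∠QKU = 107.3° gives KU at -80.80° from the x-axis; with |KU| = 27.6, U = (18.81, -8.256). ∠KUB = 126.1° gives UB at -26.90° from the x-axis; with |UB| = 9.3, B = (27.10, -12.46). Then |HB| = |B − H| = 35.34.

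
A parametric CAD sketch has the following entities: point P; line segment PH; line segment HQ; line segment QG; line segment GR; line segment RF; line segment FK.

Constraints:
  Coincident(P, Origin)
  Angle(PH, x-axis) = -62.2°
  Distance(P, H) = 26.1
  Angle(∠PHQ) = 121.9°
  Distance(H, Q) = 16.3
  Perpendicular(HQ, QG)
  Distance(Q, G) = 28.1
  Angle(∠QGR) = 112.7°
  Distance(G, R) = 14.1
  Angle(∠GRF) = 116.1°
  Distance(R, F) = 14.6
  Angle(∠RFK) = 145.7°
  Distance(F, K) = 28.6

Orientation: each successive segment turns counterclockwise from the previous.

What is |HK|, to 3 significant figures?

15.3

P is at the origin; PH runs at -62.2° with length 26.1, so H = (12.2, -23.1). ∠PHQ = 121.9° gives HQ at -4.10° from the x-axis; with |HQ| = 16.3, Q = (28.4, -24.3). HQ is perpendicular to QG, so QG runs at 85.9°; with |QG| = 28.1, G = (30.4, 3.78). ∠QGR = 112.7° gives GR at 153° from the x-axis; with |GR| = 14.1, R = (17.9, 10.1). ∠GRF = 116.1° gives RF at -143° from the x-axis; with |RF| = 14.6, F = (6.21, 1.33). ∠RFK = 145.7° gives FK at -109° from the x-axis; with |FK| = 28.6, K = (-2.91, -25.8). Then |HK| = |K − H| = 15.3.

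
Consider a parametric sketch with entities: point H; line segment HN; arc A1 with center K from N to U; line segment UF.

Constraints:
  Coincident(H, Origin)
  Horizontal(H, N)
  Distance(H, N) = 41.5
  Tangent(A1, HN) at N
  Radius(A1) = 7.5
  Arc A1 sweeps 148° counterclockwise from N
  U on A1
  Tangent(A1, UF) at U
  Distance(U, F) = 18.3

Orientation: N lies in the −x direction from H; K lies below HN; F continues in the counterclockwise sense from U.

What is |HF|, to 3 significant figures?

38.1

H is at the origin; H and N share the same y with |HN| = 41.5 and N on the −x side, so N = (-41.5, 0.00). The tangent condition forces KN to be normal to HN, so K = N + (0, -7.5) = (-41.5, -7.50). On A1, N sits at bearing 90° from K; a 148° counterclockwise sweep puts U at bearing 238°, so U = K + 7.5·(cos 238°, sin 238°) = (-45.5, -13.9). Tangency of A1 to UF means the radius KU is perpendicular to UF, so UF runs along (−sin 238°, cos 238°); with |UF| = 18.3, F = (-30.0, -23.6). Then |HF| = |F − H| = 38.1.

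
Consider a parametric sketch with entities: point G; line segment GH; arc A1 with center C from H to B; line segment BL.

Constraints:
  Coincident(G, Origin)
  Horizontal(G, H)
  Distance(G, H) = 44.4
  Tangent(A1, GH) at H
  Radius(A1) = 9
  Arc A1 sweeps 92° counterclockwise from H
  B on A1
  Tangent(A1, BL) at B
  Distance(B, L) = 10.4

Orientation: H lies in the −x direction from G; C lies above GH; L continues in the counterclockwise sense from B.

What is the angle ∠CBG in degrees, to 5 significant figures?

163.26°

G is at the origin; G and H share the same y with |GH| = 44.4 and H on the −x side, so H = (-44.400, 0.0000). A1 meets GH tangentially, so CH is at right angles to GH, so C = H + (0, 9) = (-44.400, 9.0000). On A1, H sits at bearing -90° from C; a 92° counterclockwise sweep puts B at bearing 2°, so B = C + 9.0·(cos 2°, sin 2°) = (-35.405, 9.3141). Then cos ∠CBG = BC·BG / (|BC||BG|), giving 163.26°.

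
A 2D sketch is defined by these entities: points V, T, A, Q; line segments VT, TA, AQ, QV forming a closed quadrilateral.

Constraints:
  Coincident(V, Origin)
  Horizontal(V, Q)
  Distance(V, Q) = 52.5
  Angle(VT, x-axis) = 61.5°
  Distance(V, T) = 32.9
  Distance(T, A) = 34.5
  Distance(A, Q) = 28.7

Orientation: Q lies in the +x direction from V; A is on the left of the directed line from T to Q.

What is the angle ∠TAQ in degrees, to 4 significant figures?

95.11°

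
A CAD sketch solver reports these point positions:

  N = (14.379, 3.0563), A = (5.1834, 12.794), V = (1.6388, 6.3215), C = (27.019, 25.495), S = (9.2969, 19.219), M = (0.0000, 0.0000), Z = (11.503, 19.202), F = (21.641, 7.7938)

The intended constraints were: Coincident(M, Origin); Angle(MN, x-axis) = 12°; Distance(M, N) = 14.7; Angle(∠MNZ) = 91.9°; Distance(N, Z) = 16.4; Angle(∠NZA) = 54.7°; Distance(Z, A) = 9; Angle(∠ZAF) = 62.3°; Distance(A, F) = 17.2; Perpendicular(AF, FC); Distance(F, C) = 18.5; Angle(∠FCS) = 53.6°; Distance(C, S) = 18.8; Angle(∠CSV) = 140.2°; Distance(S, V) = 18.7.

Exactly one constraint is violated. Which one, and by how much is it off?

Distance(S, V) = 18.7 — off by 3.70.

M = (0.00, 0.00) ✓; MN at 12.00° ✓; |MN| = 14.70 ✓; ∠MNZ = 91.90° ✓; |NZ| = 16.40 ✓; ∠NZA = 54.70° ✓; |ZA| = 9.000 ✓; ∠ZAF = 62.30° ✓; |AF| = 17.20 ✓; ∠(AF, FC) = 90.00° ✓; |FC| = 18.50 ✓; ∠FCS = 53.60° ✓; |CS| = 18.80 ✓; ∠CSV = 140.2° ✓; |SV| = 15.00 ✗.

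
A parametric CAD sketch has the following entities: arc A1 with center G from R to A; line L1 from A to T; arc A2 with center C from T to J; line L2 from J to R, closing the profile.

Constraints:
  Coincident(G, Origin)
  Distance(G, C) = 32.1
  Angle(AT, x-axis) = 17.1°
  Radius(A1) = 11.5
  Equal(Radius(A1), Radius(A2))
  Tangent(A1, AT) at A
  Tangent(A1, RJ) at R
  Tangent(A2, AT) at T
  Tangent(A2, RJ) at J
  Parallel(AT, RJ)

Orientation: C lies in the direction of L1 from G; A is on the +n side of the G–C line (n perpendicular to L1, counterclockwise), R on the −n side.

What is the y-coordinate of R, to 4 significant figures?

-10.99

G is at the origin and C lies 32.1 along u from G, so C = 32.1·u = (30.68, 9.439). Tangency of A1 to both parallel lines with radius 11.5 puts A and R at G ± 11.5·n: A = (-3.381, 10.99), R = (3.381, -10.99). So R.y = -10.99.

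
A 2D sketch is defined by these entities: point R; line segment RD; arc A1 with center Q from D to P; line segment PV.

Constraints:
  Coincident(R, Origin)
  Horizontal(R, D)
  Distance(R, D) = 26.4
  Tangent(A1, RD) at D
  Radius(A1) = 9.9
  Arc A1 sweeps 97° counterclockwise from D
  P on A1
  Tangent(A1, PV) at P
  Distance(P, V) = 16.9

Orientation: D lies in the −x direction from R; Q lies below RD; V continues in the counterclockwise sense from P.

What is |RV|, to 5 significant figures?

44.099

On A1, D sits at bearing 90° from Q; a 97° counterclockwise sweep puts P at bearing 187°, so P = Q + 9.9·(cos 187°, sin 187°) = (-36.226, -11.107). A1 meets PV tangentially, so QP is at right angles to PV, so PV runs along (−sin 187°, cos 187°); with |PV| = 16.9, V = (-34.167, -27.881). Then |RV| = |V − R| = 44.099.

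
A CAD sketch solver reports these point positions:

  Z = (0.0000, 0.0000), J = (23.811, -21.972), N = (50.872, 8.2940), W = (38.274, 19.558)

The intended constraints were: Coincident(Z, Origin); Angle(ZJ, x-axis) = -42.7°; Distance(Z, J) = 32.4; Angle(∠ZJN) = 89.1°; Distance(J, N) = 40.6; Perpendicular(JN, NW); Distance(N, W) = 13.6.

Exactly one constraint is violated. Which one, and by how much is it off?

Distance(N, W) = 13.6 — off by 3.30.

Z = (0.00, 0.00) ✓; ZJ at -42.70° ✓; |ZJ| = 32.40 ✓; ∠ZJN = 89.10° ✓; |JN| = 40.60 ✓; ∠(JN, NW) = 90.00° ✓; |NW| = 16.90 ✗.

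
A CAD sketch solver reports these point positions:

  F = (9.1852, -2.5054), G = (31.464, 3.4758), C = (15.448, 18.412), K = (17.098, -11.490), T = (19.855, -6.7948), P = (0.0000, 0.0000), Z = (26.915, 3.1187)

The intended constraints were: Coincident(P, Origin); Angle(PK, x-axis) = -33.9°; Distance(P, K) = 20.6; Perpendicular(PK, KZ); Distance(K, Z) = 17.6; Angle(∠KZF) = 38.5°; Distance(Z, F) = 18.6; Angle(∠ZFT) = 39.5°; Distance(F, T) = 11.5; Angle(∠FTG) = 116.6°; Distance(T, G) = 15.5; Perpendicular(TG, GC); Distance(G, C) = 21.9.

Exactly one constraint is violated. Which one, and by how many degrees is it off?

Perpendicular(TG, GC) — off by 5.50°.

P = (0.00, 0.00) ✓; PK at -33.90° ✓; |PK| = 20.60 ✓; ∠(PK, KZ) = 90.00° ✓; |KZ| = 17.60 ✓; ∠KZF = 38.50° ✓; |ZF| = 18.60 ✓; ∠ZFT = 39.50° ✓; |FT| = 11.50 ✓; ∠FTG = 116.6° ✓; |TG| = 15.50 ✓; ∠(TG, GC) = 95.50° ✗; |GC| = 21.90 ✓.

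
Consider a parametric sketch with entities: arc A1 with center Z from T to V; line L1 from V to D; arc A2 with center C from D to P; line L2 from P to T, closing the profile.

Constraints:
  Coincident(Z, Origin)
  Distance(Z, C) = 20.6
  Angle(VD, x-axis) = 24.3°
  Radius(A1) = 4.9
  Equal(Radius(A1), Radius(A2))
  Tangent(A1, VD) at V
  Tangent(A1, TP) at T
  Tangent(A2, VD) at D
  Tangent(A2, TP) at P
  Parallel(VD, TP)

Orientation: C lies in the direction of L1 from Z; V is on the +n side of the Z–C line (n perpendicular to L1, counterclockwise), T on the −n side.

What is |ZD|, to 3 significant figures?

21.2

The slot axis is L1's direction at 24.3°, so u = (cos 24.3°, sin 24.3°) = (0.911, 0.412) and n = (−sin 24.3°, cos 24.3°) = (-0.412, 0.911). Z is at the origin and C lies 20.6 along u from Z, so C = 20.6·u = (18.8, 8.48). Tangency of A1 to both parallel lines with radius 4.9 puts V and T at Z ± 4.9·n: V = (-2.02, 4.47), T = (2.02, -4.47). Equal radii place D and P the same way about C: D = C + 4.9·n = (16.8, 12.9), P = C − 4.9·n = (20.8, 4.01). Then |ZD| = |D − Z| = 21.2.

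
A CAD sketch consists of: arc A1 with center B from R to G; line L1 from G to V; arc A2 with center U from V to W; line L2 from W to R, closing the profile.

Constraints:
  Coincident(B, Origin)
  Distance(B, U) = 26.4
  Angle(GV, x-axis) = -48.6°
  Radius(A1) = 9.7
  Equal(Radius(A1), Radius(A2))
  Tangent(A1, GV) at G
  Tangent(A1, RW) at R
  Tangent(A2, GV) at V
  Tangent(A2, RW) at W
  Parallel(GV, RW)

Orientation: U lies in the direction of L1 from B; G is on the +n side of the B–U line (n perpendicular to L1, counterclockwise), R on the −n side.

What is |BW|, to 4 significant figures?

28.13

Tangency of A1 to both parallel lines with radius 9.7 puts G and R at B ± 9.7·n: G = (7.276, 6.415), R = (-7.276, -6.415). Equal radii place V and W the same way about U: V = U + 9.7·n = (24.73, -13.39), W = U − 9.7·n = (10.18, -26.22). Then |BW| = |W − B| = 28.13.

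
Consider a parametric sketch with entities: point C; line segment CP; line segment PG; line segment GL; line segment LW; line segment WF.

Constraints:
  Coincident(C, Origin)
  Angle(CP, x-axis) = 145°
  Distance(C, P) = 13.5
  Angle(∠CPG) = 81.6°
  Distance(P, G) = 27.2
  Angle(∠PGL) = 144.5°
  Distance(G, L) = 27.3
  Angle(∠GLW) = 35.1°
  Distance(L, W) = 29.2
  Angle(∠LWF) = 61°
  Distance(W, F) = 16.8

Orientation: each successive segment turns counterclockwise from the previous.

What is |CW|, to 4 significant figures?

18.40

C is at the origin; CP runs at 145.0° with length 13.5, so P = (-11.06, 7.743). ∠CPG = 81.6° gives PG at -116.6° from the x-axis; with |PG| = 27.2, G = (-23.24, -16.58). ∠PGL = 144.5° gives GL at -81.10° from the x-axis; with |GL| = 27.3, L = (-19.01, -43.55). ∠GLW = 35.1° gives LW at 63.80° from the x-axis; with |LW| = 29.2, W = (-6.122, -17.35). Then |CW| = |W − C| = 18.40.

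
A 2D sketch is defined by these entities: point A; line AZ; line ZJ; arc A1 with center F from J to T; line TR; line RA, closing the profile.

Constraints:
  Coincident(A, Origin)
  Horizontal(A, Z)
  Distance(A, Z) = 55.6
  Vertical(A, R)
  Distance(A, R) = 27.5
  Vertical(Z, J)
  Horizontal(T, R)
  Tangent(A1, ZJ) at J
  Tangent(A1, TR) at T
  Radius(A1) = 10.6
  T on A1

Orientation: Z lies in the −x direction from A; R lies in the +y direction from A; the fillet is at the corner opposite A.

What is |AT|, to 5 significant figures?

52.738

A is at the origin; A and Z share the same y with |AZ| = 55.6 and Z on the −x side, so Z = (-55.600, 0.0000). A and R share the same x with |AR| = 27.5 and R on the +y side, so R = (0.0000, 27.500). The virtual corner opposite A is at (-55.600, 27.500). A1 meets ZJ tangentially, so FJ is at right angles to ZJ and since A1 is tangent to TR there, FT ⟂ TR, with radius 10.6, so the center F sits 10.6 in from both sides at F = (-45.000, 16.900). That places the tangent points at J = (-55.600, 16.900) on ZJ and T = (-45.000, 27.500) on TR. Then |AT| = |T − A| = 52.738.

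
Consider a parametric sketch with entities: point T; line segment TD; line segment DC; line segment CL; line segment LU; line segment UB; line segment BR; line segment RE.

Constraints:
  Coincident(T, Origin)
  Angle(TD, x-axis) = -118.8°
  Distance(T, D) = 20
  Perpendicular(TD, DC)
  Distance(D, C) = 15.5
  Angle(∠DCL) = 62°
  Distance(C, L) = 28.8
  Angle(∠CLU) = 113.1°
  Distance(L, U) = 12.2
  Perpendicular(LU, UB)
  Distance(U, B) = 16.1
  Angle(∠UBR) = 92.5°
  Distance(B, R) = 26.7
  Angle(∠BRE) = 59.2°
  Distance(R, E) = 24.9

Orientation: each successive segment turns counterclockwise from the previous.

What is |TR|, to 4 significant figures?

20.75

T is at the origin; TD runs at -118.8° with length 20.0, so D = (-9.635, -17.53). The perpendicularity gives DC at right angles to TD, so DC runs at -28.80°; with |DC| = 15.5, C = (3.948, -24.99). ∠DCL = 62.0° gives CL at 89.20° from the x-axis; with |CL| = 28.8, L = (4.350, 3.804). ∠CLU = 113.1° gives LU at 156.1° from the x-axis; with |LU| = 12.2, U = (-6.804, 8.747). LU ⟂ UB, so UB runs at -113.9°; with |UB| = 16.1, B = (-13.33, -5.973). ∠UBR = 92.5° gives BR at -26.40° from the x-axis; with |BR| = 26.7, R = (10.59, -17.84). Then |TR| = |R − T| = 20.75.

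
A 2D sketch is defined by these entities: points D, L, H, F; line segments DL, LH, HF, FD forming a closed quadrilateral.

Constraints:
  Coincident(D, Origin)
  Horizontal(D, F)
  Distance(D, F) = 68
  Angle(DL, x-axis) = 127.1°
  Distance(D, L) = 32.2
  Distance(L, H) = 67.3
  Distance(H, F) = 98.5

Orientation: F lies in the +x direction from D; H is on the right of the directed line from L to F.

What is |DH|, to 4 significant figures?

46.72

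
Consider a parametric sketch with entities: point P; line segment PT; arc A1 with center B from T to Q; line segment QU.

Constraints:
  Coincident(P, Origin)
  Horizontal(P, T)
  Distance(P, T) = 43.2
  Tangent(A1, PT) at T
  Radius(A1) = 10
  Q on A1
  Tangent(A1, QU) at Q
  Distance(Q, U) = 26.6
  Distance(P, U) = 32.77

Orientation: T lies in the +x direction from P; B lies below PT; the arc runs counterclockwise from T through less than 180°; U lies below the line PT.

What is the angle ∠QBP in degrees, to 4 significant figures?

21.81°

P is at the origin; P and T share the same y with |PT| = 43.2 and T on the +x side, so T = (43.20, 0.000). Since A1 is tangent to PT there, BT ⟂ PT, so B = T + (0, -10) = (43.20, -10.00). Since BQ ⟂ QU (tangency), |BU| = √(10.0² + 26.6²) = 28.42 regardless of where Q sits on A1. So U lies on both circle(P, 32.77) and circle(B, 28.42); the below-PT intersection is U = (19.79, -26.12). Q is the foot of the tangent from U: Q = (34.99, -4.286).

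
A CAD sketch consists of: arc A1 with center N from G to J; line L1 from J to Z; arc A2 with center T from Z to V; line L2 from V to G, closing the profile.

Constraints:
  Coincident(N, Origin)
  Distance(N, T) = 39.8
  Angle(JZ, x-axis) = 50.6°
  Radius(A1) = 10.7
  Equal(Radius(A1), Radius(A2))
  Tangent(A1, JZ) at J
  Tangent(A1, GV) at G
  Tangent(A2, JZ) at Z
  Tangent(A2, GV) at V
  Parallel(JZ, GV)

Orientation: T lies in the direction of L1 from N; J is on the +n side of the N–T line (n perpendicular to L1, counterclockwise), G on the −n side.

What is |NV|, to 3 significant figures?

41.2

The slot axis is L1's direction at 50.6°, so u = (cos 50.6°, sin 50.6°) = (0.635, 0.773) and n = (−sin 50.6°, cos 50.6°) = (-0.773, 0.635). N is at the origin and T lies 39.8 along u from N, so T = 39.8·u = (25.3, 30.8). Tangency of A1 to both parallel lines with radius 10.7 puts J and G at N ± 10.7·n: J = (-8.27, 6.79), G = (8.27, -6.79). Equal radii place Z and V the same way about T: Z = T + 10.7·n = (17.0, 37.5), V = T − 10.7·n = (33.5, 24.0). Then |NV| = |V − N| = 41.2.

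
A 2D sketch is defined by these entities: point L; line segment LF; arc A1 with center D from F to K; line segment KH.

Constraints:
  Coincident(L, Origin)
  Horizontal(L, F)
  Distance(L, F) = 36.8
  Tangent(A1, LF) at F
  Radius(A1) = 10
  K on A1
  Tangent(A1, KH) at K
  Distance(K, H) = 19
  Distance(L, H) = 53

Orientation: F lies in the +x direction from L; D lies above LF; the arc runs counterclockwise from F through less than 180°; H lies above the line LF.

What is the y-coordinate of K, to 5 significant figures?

11.716

L is at the origin; L and F share the same y with |LF| = 36.8 and F on the +x side, so F = (36.800, 0.0000). Tangency of A1 to LF means the radius DF is perpendicular to LF, so D = F + (0, 10) = (36.800, 10.000). Since DK ⟂ KH (tangency), |DH| = √(10.0² + 19.0²) = 21.471 regardless of where K sits on A1. So H lies on both circle(L, 53.0) and circle(D, 21.471); the above-LF intersection is H = (43.391, 30.434). K is the foot of the tangent from H: K = (46.652, 11.716).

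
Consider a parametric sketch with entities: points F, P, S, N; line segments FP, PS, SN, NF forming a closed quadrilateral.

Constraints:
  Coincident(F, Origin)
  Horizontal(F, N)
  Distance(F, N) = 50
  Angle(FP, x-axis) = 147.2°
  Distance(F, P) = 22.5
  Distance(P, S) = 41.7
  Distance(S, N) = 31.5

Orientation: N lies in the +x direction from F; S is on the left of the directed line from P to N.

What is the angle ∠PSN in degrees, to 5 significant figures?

145.55°

Checks: |PS| = 41.70 ✓; |SN| = 31.50 ✓.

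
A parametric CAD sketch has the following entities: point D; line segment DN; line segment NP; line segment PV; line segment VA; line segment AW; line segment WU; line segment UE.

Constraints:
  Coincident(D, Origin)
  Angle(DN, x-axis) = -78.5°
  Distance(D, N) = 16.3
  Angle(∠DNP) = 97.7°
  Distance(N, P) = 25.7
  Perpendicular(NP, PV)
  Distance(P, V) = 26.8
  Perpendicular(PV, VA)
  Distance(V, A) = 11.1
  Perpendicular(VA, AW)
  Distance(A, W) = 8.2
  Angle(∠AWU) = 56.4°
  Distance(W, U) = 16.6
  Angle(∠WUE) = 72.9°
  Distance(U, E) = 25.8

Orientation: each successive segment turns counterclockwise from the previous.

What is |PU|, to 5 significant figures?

27.920

VA ⟂ AW, so AW runs at -86.200°; with |AW| = 8.2, W = (16.585, 3.5539). ∠AWU = 56.4° gives WU at 37.400° from the x-axis; with |WU| = 16.6, U = (29.772, 13.636). Then |PU| = |U − P| = 27.920.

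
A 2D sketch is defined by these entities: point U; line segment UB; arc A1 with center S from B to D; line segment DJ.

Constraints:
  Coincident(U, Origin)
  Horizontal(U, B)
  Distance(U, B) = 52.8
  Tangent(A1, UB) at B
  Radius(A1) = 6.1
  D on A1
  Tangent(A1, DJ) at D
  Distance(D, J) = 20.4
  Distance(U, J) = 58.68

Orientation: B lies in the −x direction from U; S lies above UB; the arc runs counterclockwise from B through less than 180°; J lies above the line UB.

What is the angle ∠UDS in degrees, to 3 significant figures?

157°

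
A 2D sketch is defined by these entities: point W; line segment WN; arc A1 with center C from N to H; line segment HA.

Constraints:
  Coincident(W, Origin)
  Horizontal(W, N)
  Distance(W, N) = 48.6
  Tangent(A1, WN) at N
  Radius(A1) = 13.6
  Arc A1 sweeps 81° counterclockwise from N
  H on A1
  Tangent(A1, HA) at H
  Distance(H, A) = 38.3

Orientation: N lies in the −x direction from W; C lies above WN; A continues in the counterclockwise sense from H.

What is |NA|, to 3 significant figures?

53.0

W is at the origin; W and N share the same y with |WN| = 48.6 and N on the −x side, so N = (-48.6, 0.00). The tangent condition forces CN to be normal to WN, so C = N + (0, 13.6) = (-48.6, 13.6). On A1, N sits at bearing -90° from C; an 81° counterclockwise sweep puts H at bearing -9°, so H = C + 13.6·(cos -9°, sin -9°) = (-35.2, 11.5). A1 meets HA tangentially, so CH is at right angles to HA, so HA runs along (−sin -9°, cos -9°); with |HA| = 38.3, A = (-29.2, 49.3). Then |NA| = |A − N| = 53.0.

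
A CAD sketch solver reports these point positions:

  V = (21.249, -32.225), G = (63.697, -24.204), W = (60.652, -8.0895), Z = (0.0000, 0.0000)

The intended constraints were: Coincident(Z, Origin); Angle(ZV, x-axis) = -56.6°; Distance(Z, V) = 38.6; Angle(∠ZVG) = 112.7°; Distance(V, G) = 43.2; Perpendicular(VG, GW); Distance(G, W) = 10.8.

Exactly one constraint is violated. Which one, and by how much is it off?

Distance(G, W) = 10.8 — off by 5.60.

Z = (0.00, 0.00) ✓; ZV at -56.60° ✓; |ZV| = 38.60 ✓; ∠ZVG = 112.7° ✓; |VG| = 43.20 ✓; ∠(VG, GW) = 90.00° ✓; |GW| = 16.40 ✗.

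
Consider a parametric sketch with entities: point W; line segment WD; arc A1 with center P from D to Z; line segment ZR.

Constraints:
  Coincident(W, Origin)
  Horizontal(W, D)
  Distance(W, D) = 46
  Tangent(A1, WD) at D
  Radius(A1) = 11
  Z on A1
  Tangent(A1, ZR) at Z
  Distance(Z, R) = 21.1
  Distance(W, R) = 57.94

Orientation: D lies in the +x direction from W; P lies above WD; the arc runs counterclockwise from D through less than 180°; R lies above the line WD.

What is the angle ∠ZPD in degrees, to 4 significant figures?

116.7°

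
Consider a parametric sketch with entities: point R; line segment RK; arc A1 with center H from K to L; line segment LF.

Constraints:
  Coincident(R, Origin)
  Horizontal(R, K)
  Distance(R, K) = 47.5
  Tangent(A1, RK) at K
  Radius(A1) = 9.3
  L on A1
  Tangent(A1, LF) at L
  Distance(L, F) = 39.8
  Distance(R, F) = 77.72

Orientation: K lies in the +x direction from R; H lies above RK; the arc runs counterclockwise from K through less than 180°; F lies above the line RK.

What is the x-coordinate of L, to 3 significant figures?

56.7

Checks: |HL| = 9.300 ✓; ∠(HL, LF) = 90.00° ✓; |LF| = 39.80 ✓; |RF| = 77.72 ✓.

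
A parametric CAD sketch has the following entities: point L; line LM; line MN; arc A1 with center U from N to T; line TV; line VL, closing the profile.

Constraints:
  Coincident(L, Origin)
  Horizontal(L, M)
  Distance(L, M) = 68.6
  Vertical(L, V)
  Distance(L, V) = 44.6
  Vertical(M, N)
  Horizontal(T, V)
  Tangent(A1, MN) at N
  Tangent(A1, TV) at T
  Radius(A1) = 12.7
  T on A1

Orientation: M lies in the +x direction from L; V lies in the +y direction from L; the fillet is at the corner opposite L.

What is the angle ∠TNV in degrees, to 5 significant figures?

34.512°

The virtual corner opposite L is at (68.600, 44.600). The tangent condition forces UN to be normal to MN and A1 meets TV tangentially, so UT is at right angles to TV, with radius 12.7, so the center U sits 12.7 in from both sides at U = (55.900, 31.900). That places the tangent points at N = (68.600, 31.900) on MN and T = (55.900, 44.600) on TV. Then cos ∠TNV = NT·NV / (|NT||NV|), giving 34.512°.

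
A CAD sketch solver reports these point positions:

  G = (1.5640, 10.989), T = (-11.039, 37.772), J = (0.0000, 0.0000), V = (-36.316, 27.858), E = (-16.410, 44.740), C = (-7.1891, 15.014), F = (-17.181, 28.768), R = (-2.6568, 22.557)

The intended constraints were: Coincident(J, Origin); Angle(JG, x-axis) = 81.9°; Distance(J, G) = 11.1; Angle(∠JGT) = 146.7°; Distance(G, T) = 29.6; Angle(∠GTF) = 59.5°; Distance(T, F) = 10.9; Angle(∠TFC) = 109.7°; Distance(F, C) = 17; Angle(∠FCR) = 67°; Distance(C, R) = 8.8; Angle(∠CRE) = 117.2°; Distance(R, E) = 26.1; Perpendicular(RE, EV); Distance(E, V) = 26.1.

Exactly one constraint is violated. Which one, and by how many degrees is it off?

Perpendicular(RE, EV) — off by 8.50°.

J = (0.00, 0.00) ✓; JG at 81.90° ✓; |JG| = 11.10 ✓; ∠JGT = 146.7° ✓; |GT| = 29.60 ✓; ∠GTF = 59.50° ✓; |TF| = 10.90 ✓; ∠TFC = 109.7° ✓; |FC| = 17.00 ✓; ∠FCR = 67.00° ✓; |CR| = 8.800 ✓; ∠CRE = 117.2° ✓; |RE| = 26.10 ✓; ∠(RE, EV) = 98.50° ✗; |EV| = 26.10 ✓.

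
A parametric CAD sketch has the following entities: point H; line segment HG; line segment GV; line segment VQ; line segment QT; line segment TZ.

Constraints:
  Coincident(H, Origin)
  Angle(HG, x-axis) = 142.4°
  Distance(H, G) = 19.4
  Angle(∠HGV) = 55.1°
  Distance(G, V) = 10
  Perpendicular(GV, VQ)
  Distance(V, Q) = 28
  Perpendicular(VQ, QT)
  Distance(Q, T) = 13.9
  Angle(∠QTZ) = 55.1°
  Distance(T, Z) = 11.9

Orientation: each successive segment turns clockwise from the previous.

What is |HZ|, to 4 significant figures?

8.516

VQ is perpendicular to QT, so QT runs at -162.5°; with |QT| = 13.9, T = (-10.67, -16.04). ∠QTZ = 55.1° gives TZ at 72.60° from the x-axis; with |TZ| = 11.9, Z = (-7.112, -4.685). Then |HZ| = |Z − H| = 8.516.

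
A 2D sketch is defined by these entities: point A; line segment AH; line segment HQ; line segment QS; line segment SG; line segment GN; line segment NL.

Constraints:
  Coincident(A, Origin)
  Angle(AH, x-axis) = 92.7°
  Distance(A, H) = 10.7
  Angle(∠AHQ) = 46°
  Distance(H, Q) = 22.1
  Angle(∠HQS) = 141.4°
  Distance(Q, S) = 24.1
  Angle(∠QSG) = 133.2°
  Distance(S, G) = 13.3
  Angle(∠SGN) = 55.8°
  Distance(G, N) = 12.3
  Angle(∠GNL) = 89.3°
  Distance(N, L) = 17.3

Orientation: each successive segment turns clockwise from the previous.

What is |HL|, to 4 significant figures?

40.69

A is at the origin; AH runs at 92.7° with length 10.7, so H = (-0.5040, 10.69). ∠AHQ = 46.0° gives HQ at -41.30° from the x-axis; with |HQ| = 22.1, Q = (16.10, -3.898). ∠HQS = 141.4° gives QS at -79.90° from the x-axis; with |QS| = 24.1, S = (20.33, -27.62). ∠QSG = 133.2° gives SG at -126.7° from the x-axis; with |SG| = 13.3, G = (12.38, -38.29). ∠SGN = 55.8° gives GN at 109.1° from the x-axis; with |GN| = 12.3, N = (8.352, -26.67). ∠GNL = 89.3° gives NL at 18.40° from the x-axis; with |NL| = 17.3, L = (24.77, -21.20). Then |HL| = |L − H| = 40.69.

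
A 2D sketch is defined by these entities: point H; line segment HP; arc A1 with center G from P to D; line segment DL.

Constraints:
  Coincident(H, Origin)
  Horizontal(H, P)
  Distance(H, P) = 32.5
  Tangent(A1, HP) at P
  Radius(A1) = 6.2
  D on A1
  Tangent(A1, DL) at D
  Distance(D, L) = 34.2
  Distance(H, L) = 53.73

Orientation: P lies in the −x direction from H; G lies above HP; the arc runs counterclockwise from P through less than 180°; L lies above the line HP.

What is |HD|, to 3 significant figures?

27.6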